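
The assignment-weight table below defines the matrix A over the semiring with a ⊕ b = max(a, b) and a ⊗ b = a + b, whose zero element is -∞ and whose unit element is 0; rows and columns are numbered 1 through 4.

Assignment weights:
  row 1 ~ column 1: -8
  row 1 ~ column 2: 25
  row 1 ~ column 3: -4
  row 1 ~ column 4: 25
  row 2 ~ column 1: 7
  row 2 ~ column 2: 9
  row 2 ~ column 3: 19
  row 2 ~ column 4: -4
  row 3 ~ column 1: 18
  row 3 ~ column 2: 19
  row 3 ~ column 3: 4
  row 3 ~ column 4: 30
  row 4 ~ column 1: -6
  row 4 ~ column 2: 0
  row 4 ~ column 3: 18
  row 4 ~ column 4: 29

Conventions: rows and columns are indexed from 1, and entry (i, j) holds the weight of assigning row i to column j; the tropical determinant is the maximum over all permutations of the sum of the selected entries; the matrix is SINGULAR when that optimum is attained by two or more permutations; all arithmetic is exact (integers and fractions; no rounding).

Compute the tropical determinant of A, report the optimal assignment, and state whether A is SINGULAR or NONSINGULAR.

σ = (1, 2, 3, 4): (-8) + 9 + 4 + 29 = 34
σ = (1, 2, 4, 3): (-8) + 9 + 30 + 18 = 49
σ = (1, 3, 2, 4): (-8) + 19 + 19 + 29 = 59
σ = (1, 3, 4, 2): (-8) + 19 + 30 + 0 = 41
σ = (1, 4, 2, 3): (-8) + (-4) + 19 + 18 = 25
σ = (1, 4, 3, 2): (-8) + (-4) + 4 + 0 = -8
σ = (2, 1, 3, 4): 25 + 7 + 4 + 29 = 65
σ = (2, 1, 4, 3): 25 + 7 + 30 + 18 = 80
σ = (2, 3, 1, 4): 25 + 19 + 18 + 29 = 91
σ = (2, 3, 4, 1): 25 + 19 + 30 + (-6) = 68
σ = (2, 4, 1, 3): 25 + (-4) + 18 + 18 = 57
σ = (2, 4, 3, 1): 25 + (-4) + 4 + (-6) = 19
σ = (3, 1, 2, 4): (-4) + 7 + 19 + 29 = 51
σ = (3, 1, 4, 2): (-4) + 7 + 30 + 0 = 33
σ = (3, 2, 1, 4): (-4) + 9 + 18 + 29 = 52
σ = (3, 2, 4, 1): (-4) + 9 + 30 + (-6) = 29
σ = (3, 4, 1, 2): (-4) + (-4) + 18 + 0 = 10
σ = (3, 4, 2, 1): (-4) + (-4) + 19 + (-6) = 5
σ = (4, 1, 2, 3): 25 + 7 + 19 + 18 = 69
σ = (4, 1, 3, 2): 25 + 7 + 4 + 0 = 36
σ = (4, 2, 1, 3): 25 + 9 + 18 + 18 = 70
σ = (4, 2, 3, 1): 25 + 9 + 4 + (-6) = 32
σ = (4, 3, 1, 2): 25 + 19 + 18 + 0 = 62
σ = (4, 3, 2, 1): 25 + 19 + 19 + (-6) = 57
Optimal value attained by: σ = (2, 3, 1, 4).
Answer: det⊕(A) = 91; verdict: NONSINGULAR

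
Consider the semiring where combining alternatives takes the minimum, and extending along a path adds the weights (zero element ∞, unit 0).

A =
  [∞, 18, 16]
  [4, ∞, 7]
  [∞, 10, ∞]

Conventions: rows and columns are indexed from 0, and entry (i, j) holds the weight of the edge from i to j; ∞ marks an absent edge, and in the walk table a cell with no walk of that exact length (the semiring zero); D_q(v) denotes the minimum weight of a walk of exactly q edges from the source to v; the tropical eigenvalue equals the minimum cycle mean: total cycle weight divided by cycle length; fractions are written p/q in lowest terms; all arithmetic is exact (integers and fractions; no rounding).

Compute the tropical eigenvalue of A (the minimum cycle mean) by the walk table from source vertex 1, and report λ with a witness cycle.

q=0: [∞, 0, ∞]
q=1: [4, ∞, 7]
q=2: [∞, 17, 20]
q=3: [21, 30, 24]
Optimal cycle mean attained by: cycle 1->2->1, total 7 + 10, length 2.
Answer: λ = 17/2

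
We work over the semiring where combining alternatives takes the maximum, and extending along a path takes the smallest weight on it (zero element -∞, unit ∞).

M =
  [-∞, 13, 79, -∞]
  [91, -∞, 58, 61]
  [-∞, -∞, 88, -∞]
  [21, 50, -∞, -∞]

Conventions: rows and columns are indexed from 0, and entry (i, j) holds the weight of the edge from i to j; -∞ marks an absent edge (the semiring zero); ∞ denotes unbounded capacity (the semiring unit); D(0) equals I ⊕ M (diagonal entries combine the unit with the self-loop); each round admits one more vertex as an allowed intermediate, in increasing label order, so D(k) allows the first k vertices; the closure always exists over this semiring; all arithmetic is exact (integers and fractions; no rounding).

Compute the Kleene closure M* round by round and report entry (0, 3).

D(0):
  [∞, 13, 79, -∞]
  [91, ∞, 58, 61]
  [-∞, -∞, ∞, -∞]
  [21, 50, -∞, ∞]
D(1):
  [∞, 13, 79, -∞]
  [91, ∞, 79, 61]
  [-∞, -∞, ∞, -∞]
  [21, 50, 21, ∞]
D(2):
  [∞, 13, 79, 13]
  [91, ∞, 79, 61]
  [-∞, -∞, ∞, -∞]
  [50, 50, 50, ∞]
D(3):
  [∞, 13, 79, 13]
  [91, ∞, 79, 61]
  [-∞, -∞, ∞, -∞]
  [50, 50, 50, ∞]
D(4):
  [∞, 13, 79, 13]
  [91, ∞, 79, 61]
  [-∞, -∞, ∞, -∞]
  [50, 50, 50, ∞]
Answer: M*[0][3] = 13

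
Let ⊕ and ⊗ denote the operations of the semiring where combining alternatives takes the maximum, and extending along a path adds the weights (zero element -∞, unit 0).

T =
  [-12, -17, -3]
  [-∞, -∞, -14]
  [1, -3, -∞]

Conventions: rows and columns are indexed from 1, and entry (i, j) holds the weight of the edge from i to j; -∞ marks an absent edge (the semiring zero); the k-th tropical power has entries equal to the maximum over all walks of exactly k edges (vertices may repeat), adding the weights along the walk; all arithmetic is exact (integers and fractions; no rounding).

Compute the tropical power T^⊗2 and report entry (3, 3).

T^⊗2:
  [-2, -6, -15]
  [-13, -17, -∞]
  [-11, -16, -2]
Key observation: the optimum is the walk 3->1->3, with weight 1 + (-3) = -2.
Optimal value attained by: walk 3->1->3.
Answer: (T^⊗2)[3][3] = -2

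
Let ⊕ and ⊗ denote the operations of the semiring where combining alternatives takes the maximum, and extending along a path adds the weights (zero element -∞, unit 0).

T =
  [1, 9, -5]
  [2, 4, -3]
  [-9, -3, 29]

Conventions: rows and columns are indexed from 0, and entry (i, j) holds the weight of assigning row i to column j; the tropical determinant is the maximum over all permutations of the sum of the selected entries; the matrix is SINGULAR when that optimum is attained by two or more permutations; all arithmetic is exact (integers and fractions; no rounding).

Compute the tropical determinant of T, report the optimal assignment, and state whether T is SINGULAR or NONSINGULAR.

σ = (0, 1, 2): 1 + 4 + 29 = 34
σ = (0, 2, 1): 1 + (-3) + (-3) = -5
σ = (1, 0, 2): 9 + 2 + 29 = 40
σ = (1, 2, 0): 9 + (-3) + (-9) = -3
σ = (2, 0, 1): (-5) + 2 + (-3) = -6
σ = (2, 1, 0): (-5) + 4 + (-9) = -10
Optimal value attained by: σ = (1, 0, 2).
Answer: det⊕(T) = 40; verdict: NONSINGULAR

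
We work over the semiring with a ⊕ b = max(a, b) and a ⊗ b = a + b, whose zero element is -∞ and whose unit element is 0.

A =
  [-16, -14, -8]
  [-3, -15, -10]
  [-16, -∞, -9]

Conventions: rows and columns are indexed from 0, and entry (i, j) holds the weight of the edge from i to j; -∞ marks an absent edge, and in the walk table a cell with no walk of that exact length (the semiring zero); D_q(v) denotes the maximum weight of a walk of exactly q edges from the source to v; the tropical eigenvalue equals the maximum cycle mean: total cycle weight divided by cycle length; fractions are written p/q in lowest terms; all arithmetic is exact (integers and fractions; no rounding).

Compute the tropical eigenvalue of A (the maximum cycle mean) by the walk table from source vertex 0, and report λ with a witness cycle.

q=0: [0, -∞, -∞]
q=1: [-16, -14, -8]
q=2: [-17, -29, -17]
q=3: [-32, -31, -25]
Optimal cycle mean attained by: cycle 0->1->0, total (-14) + (-3), length 2.
Answer: λ = -17/2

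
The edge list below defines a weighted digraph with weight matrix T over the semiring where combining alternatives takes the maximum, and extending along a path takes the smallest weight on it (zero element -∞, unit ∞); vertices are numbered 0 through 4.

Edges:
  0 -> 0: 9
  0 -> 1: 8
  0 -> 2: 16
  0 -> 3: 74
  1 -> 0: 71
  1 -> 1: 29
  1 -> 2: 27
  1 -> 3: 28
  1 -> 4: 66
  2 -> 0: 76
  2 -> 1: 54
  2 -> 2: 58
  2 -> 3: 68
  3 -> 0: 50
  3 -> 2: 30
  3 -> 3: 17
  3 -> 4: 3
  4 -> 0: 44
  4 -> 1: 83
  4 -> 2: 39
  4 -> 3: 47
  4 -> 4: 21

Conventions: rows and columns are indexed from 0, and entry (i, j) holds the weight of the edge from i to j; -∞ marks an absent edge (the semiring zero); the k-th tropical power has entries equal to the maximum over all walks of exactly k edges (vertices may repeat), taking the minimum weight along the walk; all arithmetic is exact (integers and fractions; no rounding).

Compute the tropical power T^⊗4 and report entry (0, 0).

T^⊗2:
  [50, 16, 30, 17, 8]
  [44, 66, 39, 71, 29]
  [58, 54, 58, 74, 54]
  [30, 30, 30, 50, 3]
  [71, 39, 39, 44, 66]
T^⊗3:
  [30, 30, 30, 50, 16]
  [66, 39, 39, 44, 66]
  [58, 54, 58, 58, 54]
  [50, 30, 30, 30, 30]
  [44, 66, 39, 71, 39]
T^⊗4:
  [50, 30, 30, 30, 30]
  [44, 66, 39, 66, 39]
  [58, 54, 58, 58, 54]
  [30, 30, 30, 50, 30]
  [66, 39, 39, 44, 66]
Key observation: the optimum is the walk 0->3->0->3->0, with weight 74 min 50 min 74 min 50 = 50.
Optimal value attained by: walk 0->3->0->3->0.
Answer: (T^⊗4)[0][0] = 50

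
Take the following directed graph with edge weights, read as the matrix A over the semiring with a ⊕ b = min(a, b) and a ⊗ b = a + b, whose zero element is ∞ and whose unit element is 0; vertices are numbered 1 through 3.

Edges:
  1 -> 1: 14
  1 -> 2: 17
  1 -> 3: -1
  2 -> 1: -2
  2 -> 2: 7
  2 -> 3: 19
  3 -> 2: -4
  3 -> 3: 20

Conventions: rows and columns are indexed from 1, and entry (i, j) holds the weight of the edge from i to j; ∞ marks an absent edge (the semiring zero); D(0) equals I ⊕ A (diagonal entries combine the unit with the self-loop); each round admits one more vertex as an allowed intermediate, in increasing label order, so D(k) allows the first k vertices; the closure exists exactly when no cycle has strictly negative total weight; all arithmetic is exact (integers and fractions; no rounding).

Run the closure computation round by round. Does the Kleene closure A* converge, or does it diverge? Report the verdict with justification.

D(0):
  [0, 17, -1]
  [-2, 0, 19]
  [∞, -4, 0]
D(1):
  [0, 17, -1]
  [-2, 0, -3]
  [∞, -4, 0]
Detection: at round 2, diagonal entry (3, 3) turns strictly negative.
Key observation: the cycle 3->2->1->3 has total weight (-4) + (-2) + (-1), which is strictly negative.
Answer: DIVERGES — negative cycle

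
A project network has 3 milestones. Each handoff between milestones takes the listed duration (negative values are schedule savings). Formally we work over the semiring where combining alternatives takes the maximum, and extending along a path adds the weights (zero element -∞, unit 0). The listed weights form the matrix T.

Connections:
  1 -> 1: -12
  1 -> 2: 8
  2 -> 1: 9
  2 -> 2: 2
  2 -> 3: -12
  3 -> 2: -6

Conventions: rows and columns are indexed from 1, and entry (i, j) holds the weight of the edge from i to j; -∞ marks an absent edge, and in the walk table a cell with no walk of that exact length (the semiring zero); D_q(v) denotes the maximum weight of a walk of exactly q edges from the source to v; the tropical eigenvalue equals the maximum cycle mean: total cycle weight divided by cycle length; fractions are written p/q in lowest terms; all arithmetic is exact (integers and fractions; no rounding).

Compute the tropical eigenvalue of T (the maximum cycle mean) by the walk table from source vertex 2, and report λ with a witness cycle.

q=0: [-∞, 0, -∞]
q=1: [9, 2, -12]
q=2: [11, 17, -10]
q=3: [26, 19, 5]
Optimal cycle mean attained by: cycle 1->2->1, total 8 + 9, length 2.
Answer: λ = 17/2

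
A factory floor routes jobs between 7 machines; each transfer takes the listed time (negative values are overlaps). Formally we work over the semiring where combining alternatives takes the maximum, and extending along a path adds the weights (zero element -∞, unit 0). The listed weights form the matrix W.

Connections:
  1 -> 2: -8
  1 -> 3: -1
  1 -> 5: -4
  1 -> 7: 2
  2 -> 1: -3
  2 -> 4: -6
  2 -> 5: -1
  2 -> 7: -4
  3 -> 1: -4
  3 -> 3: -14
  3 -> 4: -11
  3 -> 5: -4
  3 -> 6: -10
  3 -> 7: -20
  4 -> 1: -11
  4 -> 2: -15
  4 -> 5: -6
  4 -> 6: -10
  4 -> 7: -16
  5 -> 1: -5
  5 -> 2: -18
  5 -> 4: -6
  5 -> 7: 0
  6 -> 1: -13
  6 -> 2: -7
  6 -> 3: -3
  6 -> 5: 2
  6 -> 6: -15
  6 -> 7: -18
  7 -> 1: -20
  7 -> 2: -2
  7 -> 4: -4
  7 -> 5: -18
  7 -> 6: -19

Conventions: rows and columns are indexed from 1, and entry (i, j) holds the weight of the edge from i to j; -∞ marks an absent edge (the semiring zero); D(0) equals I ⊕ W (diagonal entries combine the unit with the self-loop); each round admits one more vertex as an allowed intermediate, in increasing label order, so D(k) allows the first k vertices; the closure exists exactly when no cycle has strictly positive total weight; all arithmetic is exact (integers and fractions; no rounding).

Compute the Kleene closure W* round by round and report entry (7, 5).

D(0):
  [0, -8, -1, -∞, -4, -∞, 2]
  [-3, 0, -∞, -6, -1, -∞, -4]
  [-4, -∞, 0, -11, -4, -10, -20]
  [-11, -15, -∞, 0, -6, -10, -16]
  [-5, -18, -∞, -6, 0, -∞, 0]
  [-13, -7, -3, -∞, 2, 0, -18]
  [-20, -2, -∞, -4, -18, -19, 0]
D(1):
  [0, -8, -1, -∞, -4, -∞, 2]
  [-3, 0, -4, -6, -1, -∞, -1]
  [-4, -12, 0, -11, -4, -10, -2]
  [-11, -15, -12, 0, -6, -10, -9]
  [-5, -13, -6, -6, 0, -∞, 0]
  [-13, -7, -3, -∞, 2, 0, -11]
  [-20, -2, -21, -4, -18, -19, 0]
D(2):
  [0, -8, -1, -14, -4, -∞, 2]
  [-3, 0, -4, -6, -1, -∞, -1]
  [-4, -12, 0, -11, -4, -10, -2]
  [-11, -15, -12, 0, -6, -10, -9]
  [-5, -13, -6, -6, 0, -∞, 0]
  [-10, -7, -3, -13, 2, 0, -8]
  [-5, -2, -6, -4, -3, -19, 0]
D(3):
  [0, -8, -1, -12, -4, -11, 2]
  [-3, 0, -4, -6, -1, -14, -1]
  [-4, -12, 0, -11, -4, -10, -2]
  [-11, -15, -12, 0, -6, -10, -9]
  [-5, -13, -6, -6, 0, -16, 0]
  [-7, -7, -3, -13, 2, 0, -5]
  [-5, -2, -6, -4, -3, -16, 0]
D(4):
  [0, -8, -1, -12, -4, -11, 2]
  [-3, 0, -4, -6, -1, -14, -1]
  [-4, -12, 0, -11, -4, -10, -2]
  [-11, -15, -12, 0, -6, -10, -9]
  [-5, -13, -6, -6, 0, -16, 0]
  [-7, -7, -3, -13, 2, 0, -5]
  [-5, -2, -6, -4, -3, -14, 0]
D(5):
  [0, -8, -1, -10, -4, -11, 2]
  [-3, 0, -4, -6, -1, -14, -1]
  [-4, -12, 0, -10, -4, -10, -2]
  [-11, -15, -12, 0, -6, -10, -6]
  [-5, -13, -6, -6, 0, -16, 0]
  [-3, -7, -3, -4, 2, 0, 2]
  [-5, -2, -6, -4, -3, -14, 0]
D(6):
  [0, -8, -1, -10, -4, -11, 2]
  [-3, 0, -4, -6, -1, -14, -1]
  [-4, -12, 0, -10, -4, -10, -2]
  [-11, -15, -12, 0, -6, -10, -6]
  [-5, -13, -6, -6, 0, -16, 0]
  [-3, -7, -3, -4, 2, 0, 2]
  [-5, -2, -6, -4, -3, -14, 0]
D(7):
  [0, 0, -1, -2, -1, -11, 2]
  [-3, 0, -4, -5, -1, -14, -1]
  [-4, -4, 0, -6, -4, -10, -2]
  [-11, -8, -12, 0, -6, -10, -6]
  [-5, -2, -6, -4, 0, -14, 0]
  [-3, 0, -3, -2, 2, 0, 2]
  [-5, -2, -6, -4, -3, -14, 0]
Answer: W*[7][5] = -3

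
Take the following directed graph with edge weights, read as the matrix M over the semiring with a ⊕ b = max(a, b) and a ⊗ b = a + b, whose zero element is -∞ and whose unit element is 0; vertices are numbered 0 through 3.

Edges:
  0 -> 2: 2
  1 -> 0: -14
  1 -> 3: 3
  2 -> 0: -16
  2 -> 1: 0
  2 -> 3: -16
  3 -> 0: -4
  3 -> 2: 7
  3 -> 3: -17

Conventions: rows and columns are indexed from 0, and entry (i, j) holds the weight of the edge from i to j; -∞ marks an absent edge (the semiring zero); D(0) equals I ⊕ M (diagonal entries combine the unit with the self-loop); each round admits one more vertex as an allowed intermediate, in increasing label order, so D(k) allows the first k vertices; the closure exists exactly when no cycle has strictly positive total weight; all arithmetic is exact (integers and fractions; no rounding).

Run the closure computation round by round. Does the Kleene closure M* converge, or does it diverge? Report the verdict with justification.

D(0):
  [0, -∞, 2, -∞]
  [-14, 0, -∞, 3]
  [-16, 0, 0, -16]
  [-4, -∞, 7, 0]
D(1):
  [0, -∞, 2, -∞]
  [-14, 0, -12, 3]
  [-16, 0, 0, -16]
  [-4, -∞, 7, 0]
D(2):
  [0, -∞, 2, -∞]
  [-14, 0, -12, 3]
  [-14, 0, 0, 3]
  [-4, -∞, 7, 0]
Detection: at round 3, diagonal entry (3, 3) turns strictly positive.
Key observation: the cycle 3->0->2->1->3 has total weight (-4) + 2 + 0 + 3, which is strictly positive.
Answer: DIVERGES — positive cycle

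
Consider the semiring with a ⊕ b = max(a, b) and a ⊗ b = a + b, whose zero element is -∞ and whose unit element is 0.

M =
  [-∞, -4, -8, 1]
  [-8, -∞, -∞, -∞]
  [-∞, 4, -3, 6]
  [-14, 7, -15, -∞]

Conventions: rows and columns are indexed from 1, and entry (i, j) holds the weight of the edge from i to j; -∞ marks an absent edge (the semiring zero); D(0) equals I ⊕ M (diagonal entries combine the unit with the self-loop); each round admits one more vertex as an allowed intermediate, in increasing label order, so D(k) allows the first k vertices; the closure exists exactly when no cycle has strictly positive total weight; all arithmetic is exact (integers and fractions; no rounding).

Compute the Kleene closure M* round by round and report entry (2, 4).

D(0):
  [0, -4, -8, 1]
  [-8, 0, -∞, -∞]
  [-∞, 4, 0, 6]
  [-14, 7, -15, 0]
D(1):
  [0, -4, -8, 1]
  [-8, 0, -16, -7]
  [-∞, 4, 0, 6]
  [-14, 7, -15, 0]
D(2):
  [0, -4, -8, 1]
  [-8, 0, -16, -7]
  [-4, 4, 0, 6]
  [-1, 7, -9, 0]
D(3):
  [0, -4, -8, 1]
  [-8, 0, -16, -7]
  [-4, 4, 0, 6]
  [-1, 7, -9, 0]
D(4):
  [0, 8, -8, 1]
  [-8, 0, -16, -7]
  [5, 13, 0, 6]
  [-1, 7, -9, 0]
Answer: M*[2][4] = -7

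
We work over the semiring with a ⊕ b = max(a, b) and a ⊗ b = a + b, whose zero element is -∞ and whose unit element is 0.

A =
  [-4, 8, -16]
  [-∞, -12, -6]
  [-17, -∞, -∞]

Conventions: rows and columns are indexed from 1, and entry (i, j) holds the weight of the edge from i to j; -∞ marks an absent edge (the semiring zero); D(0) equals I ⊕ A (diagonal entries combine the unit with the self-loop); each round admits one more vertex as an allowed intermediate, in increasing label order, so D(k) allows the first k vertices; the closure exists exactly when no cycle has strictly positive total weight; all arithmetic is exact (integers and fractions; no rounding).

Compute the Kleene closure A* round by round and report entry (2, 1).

D(0):
  [0, 8, -16]
  [-∞, 0, -6]
  [-17, -∞, 0]
D(1):
  [0, 8, -16]
  [-∞, 0, -6]
  [-17, -9, 0]
D(2):
  [0, 8, 2]
  [-∞, 0, -6]
  [-17, -9, 0]
D(3):
  [0, 8, 2]
  [-23, 0, -6]
  [-17, -9, 0]
Answer: A*[2][1] = -23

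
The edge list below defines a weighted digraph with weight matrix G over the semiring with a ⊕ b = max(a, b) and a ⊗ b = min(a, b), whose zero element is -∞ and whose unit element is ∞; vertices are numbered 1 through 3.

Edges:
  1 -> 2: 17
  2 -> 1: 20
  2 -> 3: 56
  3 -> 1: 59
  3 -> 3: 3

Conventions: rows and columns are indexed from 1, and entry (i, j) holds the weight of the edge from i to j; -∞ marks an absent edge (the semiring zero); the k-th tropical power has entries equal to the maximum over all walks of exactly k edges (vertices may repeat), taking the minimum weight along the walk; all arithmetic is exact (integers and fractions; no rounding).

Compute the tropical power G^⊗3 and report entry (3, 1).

G^⊗2:
  [17, -∞, 17]
  [56, 17, 3]
  [3, 17, 3]
G^⊗3:
  [17, 17, 3]
  [17, 17, 17]
  [17, 3, 17]
Key observation: the optimum is the walk 3->1->2->1, with weight 59 min 17 min 20 = 17.
Optimal value attained by: walk 3->1->2->1.
Answer: (G^⊗3)[3][1] = 17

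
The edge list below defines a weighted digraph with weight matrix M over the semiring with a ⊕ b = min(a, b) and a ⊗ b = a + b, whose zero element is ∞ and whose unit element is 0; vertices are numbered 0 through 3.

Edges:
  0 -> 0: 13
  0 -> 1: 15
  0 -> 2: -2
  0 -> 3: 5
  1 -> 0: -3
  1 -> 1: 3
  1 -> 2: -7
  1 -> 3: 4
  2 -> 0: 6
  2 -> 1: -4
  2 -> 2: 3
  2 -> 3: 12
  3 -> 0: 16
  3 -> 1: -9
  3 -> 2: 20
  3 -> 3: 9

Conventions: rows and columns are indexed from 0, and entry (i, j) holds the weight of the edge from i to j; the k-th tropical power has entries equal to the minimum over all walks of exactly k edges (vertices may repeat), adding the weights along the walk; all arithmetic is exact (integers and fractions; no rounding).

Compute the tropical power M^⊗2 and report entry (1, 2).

M^⊗2:
  [4, -6, 1, 10]
  [-1, -11, -5, 2]
  [-7, -1, -11, 0]
  [-12, -6, -16, -5]
Key observation: the optimum is the walk 1->0->2, with weight (-3) + (-2) = -5.
Optimal value attained by: walk 1->0->2.
Answer: (M^⊗2)[1][2] = -5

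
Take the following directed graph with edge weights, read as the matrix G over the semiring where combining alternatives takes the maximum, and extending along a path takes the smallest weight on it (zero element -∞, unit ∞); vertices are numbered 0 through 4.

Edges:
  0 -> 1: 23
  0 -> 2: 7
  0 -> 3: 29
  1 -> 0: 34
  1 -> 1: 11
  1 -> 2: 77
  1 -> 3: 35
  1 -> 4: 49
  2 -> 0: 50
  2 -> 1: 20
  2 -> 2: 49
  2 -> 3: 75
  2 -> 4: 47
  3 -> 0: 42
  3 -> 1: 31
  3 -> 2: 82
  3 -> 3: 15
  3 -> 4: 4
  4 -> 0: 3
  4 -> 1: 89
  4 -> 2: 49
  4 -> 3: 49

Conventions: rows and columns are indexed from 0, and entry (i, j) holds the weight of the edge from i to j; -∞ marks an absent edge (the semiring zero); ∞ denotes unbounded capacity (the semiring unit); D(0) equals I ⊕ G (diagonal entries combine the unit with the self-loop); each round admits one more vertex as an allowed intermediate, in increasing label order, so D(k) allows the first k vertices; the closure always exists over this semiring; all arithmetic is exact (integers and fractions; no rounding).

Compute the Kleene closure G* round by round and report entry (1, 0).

D(0):
  [∞, 23, 7, 29, -∞]
  [34, ∞, 77, 35, 49]
  [50, 20, ∞, 75, 47]
  [42, 31, 82, ∞, 4]
  [3, 89, 49, 49, ∞]
D(1):
  [∞, 23, 7, 29, -∞]
  [34, ∞, 77, 35, 49]
  [50, 23, ∞, 75, 47]
  [42, 31, 82, ∞, 4]
  [3, 89, 49, 49, ∞]
D(2):
  [∞, 23, 23, 29, 23]
  [34, ∞, 77, 35, 49]
  [50, 23, ∞, 75, 47]
  [42, 31, 82, ∞, 31]
  [34, 89, 77, 49, ∞]
D(3):
  [∞, 23, 23, 29, 23]
  [50, ∞, 77, 75, 49]
  [50, 23, ∞, 75, 47]
  [50, 31, 82, ∞, 47]
  [50, 89, 77, 75, ∞]
D(4):
  [∞, 29, 29, 29, 29]
  [50, ∞, 77, 75, 49]
  [50, 31, ∞, 75, 47]
  [50, 31, 82, ∞, 47]
  [50, 89, 77, 75, ∞]
D(5):
  [∞, 29, 29, 29, 29]
  [50, ∞, 77, 75, 49]
  [50, 47, ∞, 75, 47]
  [50, 47, 82, ∞, 47]
  [50, 89, 77, 75, ∞]
Answer: G*[1][0] = 50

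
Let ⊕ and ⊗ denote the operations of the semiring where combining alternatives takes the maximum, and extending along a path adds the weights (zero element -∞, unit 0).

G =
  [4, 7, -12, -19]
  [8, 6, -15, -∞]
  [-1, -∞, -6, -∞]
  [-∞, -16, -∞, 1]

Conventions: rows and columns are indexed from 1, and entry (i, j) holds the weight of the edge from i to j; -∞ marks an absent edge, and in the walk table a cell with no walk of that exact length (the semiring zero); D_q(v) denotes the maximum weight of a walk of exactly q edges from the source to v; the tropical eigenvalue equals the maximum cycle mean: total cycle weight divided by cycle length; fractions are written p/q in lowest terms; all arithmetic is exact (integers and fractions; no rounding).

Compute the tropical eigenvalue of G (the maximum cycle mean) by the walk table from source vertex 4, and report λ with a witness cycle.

q=0: [-∞, -∞, -∞, 0]
q=1: [-∞, -16, -∞, 1]
q=2: [-8, -10, -31, 2]
q=3: [-2, -1, -20, 3]
q=4: [7, 5, -14, 4]
Optimal cycle mean attained by: cycle 1->2->1, total 7 + 8, length 2.
Answer: λ = 15/2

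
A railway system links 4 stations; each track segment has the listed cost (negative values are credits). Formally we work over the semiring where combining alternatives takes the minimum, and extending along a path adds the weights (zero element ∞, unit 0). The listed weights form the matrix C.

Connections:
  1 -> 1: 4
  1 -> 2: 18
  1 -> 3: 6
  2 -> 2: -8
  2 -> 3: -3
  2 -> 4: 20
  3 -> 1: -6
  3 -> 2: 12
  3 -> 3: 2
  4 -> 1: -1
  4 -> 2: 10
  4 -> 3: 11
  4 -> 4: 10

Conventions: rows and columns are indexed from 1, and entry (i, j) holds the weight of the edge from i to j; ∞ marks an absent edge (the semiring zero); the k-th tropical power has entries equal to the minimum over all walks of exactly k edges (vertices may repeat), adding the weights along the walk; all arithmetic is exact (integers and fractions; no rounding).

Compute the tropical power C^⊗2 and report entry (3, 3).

C^⊗2:
  [0, 10, 8, 38]
  [-9, -16, -11, 12]
  [-4, 4, 0, 32]
  [3, 2, 5, 20]
Key observation: the optimum is the walk 3->1->3, with weight (-6) + 6 = 0.
Optimal value attained by: walk 3->1->3.
Answer: (C^⊗2)[3][3] = 0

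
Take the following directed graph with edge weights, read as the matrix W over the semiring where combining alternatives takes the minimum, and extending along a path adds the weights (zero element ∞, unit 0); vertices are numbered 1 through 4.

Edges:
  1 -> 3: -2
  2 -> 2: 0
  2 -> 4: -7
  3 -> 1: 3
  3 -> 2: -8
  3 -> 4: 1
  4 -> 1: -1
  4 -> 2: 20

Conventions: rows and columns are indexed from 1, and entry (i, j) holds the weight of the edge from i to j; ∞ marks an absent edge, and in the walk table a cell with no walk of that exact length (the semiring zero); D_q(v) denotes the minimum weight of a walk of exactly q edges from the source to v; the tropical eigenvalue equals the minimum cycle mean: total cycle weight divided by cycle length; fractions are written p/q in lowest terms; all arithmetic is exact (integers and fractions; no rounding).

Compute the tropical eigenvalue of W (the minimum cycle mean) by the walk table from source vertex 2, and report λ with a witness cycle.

q=0: [∞, 0, ∞, ∞]
q=1: [∞, 0, ∞, -7]
q=2: [-8, 0, ∞, -7]
q=3: [-8, 0, -10, -7]
q=4: [-8, -18, -10, -9]
Optimal cycle mean attained by: cycle 1->3->2->4->1, total (-2) + (-8) + (-7) + (-1), length 4.
Answer: λ = -9/2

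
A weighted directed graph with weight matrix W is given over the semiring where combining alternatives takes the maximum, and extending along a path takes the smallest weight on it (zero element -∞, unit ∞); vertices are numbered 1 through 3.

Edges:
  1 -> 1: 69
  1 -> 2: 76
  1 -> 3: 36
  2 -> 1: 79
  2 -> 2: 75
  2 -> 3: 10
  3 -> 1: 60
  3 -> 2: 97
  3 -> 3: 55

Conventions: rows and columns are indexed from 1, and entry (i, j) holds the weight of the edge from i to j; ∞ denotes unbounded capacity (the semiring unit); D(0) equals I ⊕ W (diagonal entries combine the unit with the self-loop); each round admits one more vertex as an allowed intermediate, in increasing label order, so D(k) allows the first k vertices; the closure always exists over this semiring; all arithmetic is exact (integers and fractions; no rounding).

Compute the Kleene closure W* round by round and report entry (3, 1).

D(0):
  [∞, 76, 36]
  [79, ∞, 10]
  [60, 97, ∞]
D(1):
  [∞, 76, 36]
  [79, ∞, 36]
  [60, 97, ∞]
D(2):
  [∞, 76, 36]
  [79, ∞, 36]
  [79, 97, ∞]
D(3):
  [∞, 76, 36]
  [79, ∞, 36]
  [79, 97, ∞]
Answer: W*[3][1] = 79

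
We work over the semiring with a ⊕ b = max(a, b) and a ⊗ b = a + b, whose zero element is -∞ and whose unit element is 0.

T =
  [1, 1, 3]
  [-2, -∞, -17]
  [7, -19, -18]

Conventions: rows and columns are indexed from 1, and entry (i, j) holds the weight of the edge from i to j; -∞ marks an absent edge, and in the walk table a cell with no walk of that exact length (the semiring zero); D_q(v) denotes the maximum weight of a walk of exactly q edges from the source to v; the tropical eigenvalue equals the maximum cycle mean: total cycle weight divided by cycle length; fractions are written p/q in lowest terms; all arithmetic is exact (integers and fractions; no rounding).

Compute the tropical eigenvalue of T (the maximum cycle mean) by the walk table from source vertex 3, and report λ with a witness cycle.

q=0: [-∞, -∞, 0]
q=1: [7, -19, -18]
q=2: [8, 8, 10]
q=3: [17, 9, 11]
Optimal cycle mean attained by: cycle 1->3->1, total 3 + 7, length 2.
Answer: λ = 5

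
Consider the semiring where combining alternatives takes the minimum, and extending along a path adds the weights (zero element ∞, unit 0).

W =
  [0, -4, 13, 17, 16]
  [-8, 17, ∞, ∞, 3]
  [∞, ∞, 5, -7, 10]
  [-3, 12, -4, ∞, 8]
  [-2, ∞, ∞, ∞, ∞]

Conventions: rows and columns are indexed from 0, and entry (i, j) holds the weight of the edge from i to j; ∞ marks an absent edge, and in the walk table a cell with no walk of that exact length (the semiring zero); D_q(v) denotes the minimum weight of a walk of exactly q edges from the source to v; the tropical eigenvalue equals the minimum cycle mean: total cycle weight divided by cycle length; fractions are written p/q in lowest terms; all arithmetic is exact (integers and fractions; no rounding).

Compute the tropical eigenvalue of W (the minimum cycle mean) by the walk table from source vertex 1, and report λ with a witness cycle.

q=0: [∞, 0, ∞, ∞, ∞]
q=1: [-8, 17, ∞, ∞, 3]
q=2: [-8, -12, 5, 9, 8]
q=3: [-20, -12, 5, -2, -9]
q=4: [-20, -24, -7, -3, -9]
q=5: [-32, -24, -7, -14, -21]
Optimal cycle mean attained by: cycle 0->1->0, total (-4) + (-8), length 2.
Answer: λ = -6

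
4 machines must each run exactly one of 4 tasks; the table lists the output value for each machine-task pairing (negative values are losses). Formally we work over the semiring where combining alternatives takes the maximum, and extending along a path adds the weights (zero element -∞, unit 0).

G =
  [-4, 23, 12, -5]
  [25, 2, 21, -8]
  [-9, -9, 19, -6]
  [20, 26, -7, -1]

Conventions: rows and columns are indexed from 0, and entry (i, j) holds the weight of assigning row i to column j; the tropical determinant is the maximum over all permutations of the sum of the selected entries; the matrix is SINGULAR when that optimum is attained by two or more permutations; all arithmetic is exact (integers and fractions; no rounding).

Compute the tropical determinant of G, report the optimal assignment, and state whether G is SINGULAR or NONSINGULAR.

σ = (0, 1, 2, 3): (-4) + 2 + 19 + (-1) = 16
σ = (0, 1, 3, 2): (-4) + 2 + (-6) + (-7) = -15
σ = (0, 2, 1, 3): (-4) + 21 + (-9) + (-1) = 7
σ = (0, 2, 3, 1): (-4) + 21 + (-6) + 26 = 37
σ = (0, 3, 1, 2): (-4) + (-8) + (-9) + (-7) = -28
σ = (0, 3, 2, 1): (-4) + (-8) + 19 + 26 = 33
σ = (1, 0, 2, 3): 23 + 25 + 19 + (-1) = 66
σ = (1, 0, 3, 2): 23 + 25 + (-6) + (-7) = 35
σ = (1, 2, 0, 3): 23 + 21 + (-9) + (-1) = 34
σ = (1, 2, 3, 0): 23 + 21 + (-6) + 20 = 58
σ = (1, 3, 0, 2): 23 + (-8) + (-9) + (-7) = -1
σ = (1, 3, 2, 0): 23 + (-8) + 19 + 20 = 54
σ = (2, 0, 1, 3): 12 + 25 + (-9) + (-1) = 27
σ = (2, 0, 3, 1): 12 + 25 + (-6) + 26 = 57
σ = (2, 1, 0, 3): 12 + 2 + (-9) + (-1) = 4
σ = (2, 1, 3, 0): 12 + 2 + (-6) + 20 = 28
σ = (2, 3, 0, 1): 12 + (-8) + (-9) + 26 = 21
σ = (2, 3, 1, 0): 12 + (-8) + (-9) + 20 = 15
σ = (3, 0, 1, 2): (-5) + 25 + (-9) + (-7) = 4
σ = (3, 0, 2, 1): (-5) + 25 + 19 + 26 = 65
σ = (3, 1, 0, 2): (-5) + 2 + (-9) + (-7) = -19
σ = (3, 1, 2, 0): (-5) + 2 + 19 + 20 = 36
σ = (3, 2, 0, 1): (-5) + 21 + (-9) + 26 = 33
σ = (3, 2, 1, 0): (-5) + 21 + (-9) + 20 = 27
Optimal value attained by: σ = (1, 0, 2, 3).
Answer: det⊕(G) = 66; verdict: NONSINGULAR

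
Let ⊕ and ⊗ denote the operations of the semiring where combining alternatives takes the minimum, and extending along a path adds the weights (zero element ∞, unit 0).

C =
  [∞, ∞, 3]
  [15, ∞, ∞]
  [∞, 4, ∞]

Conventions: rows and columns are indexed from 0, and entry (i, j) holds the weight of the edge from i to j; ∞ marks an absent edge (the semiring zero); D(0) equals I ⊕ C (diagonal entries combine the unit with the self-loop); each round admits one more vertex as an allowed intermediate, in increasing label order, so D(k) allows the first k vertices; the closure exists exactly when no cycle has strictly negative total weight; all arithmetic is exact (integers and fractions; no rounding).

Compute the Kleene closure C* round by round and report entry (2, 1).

D(0):
  [0, ∞, 3]
  [15, 0, ∞]
  [∞, 4, 0]
D(1):
  [0, ∞, 3]
  [15, 0, 18]
  [∞, 4, 0]
D(2):
  [0, ∞, 3]
  [15, 0, 18]
  [19, 4, 0]
D(3):
  [0, 7, 3]
  [15, 0, 18]
  [19, 4, 0]
Answer: C*[2][1] = 4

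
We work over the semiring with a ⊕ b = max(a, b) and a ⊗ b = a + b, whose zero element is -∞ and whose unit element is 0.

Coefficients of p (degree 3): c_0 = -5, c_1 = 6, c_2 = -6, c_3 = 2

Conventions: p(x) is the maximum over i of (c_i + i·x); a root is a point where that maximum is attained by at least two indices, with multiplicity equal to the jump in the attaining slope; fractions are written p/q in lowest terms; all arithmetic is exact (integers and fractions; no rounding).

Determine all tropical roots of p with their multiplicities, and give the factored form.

hull edge (i=0, c=-5) to (i=1, c=6): slope 11, span 1
hull edge (i=1, c=6) to (i=3, c=2): slope -2, span 2
Factored form: p(x) = 2 ⊗ (x ⊕ (-11)) ⊗ (x ⊕ 2) ⊗ (x ⊕ 2)
Answer: roots = -11 (mult 1), 2 (mult 2)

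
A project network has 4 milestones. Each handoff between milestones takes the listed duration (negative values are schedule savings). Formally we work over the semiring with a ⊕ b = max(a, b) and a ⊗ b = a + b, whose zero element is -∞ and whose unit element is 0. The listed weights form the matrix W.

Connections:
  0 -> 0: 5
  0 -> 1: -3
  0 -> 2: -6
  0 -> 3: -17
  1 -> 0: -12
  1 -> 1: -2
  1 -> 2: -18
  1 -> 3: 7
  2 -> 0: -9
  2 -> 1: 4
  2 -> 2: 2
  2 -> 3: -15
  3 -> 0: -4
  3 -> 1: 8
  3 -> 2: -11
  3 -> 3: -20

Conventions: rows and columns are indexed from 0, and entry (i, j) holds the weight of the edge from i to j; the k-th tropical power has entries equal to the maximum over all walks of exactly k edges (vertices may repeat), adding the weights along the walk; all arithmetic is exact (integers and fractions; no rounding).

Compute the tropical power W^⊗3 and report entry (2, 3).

W^⊗2:
  [10, 2, -1, 4]
  [3, 15, -4, 5]
  [-4, 6, 4, 11]
  [1, 6, -9, 15]
W^⊗3:
  [15, 12, 4, 9]
  [8, 13, -2, 22]
  [7, 19, 6, 13]
  [11, 23, 4, 13]
Key observation: the optimum is the walk 2->2->1->3, with weight 2 + 4 + 7 = 13.
Optimal value attained by: walk 2->2->1->3.
Answer: (W^⊗3)[2][3] = 13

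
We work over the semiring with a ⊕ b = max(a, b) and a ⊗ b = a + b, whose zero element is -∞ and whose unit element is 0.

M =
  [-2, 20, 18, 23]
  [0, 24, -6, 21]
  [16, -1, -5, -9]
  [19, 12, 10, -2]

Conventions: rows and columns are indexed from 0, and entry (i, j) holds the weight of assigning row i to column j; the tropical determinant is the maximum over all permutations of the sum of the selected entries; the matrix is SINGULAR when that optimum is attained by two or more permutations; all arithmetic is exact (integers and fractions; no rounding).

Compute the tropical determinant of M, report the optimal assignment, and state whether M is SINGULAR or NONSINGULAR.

σ = (0, 1, 2, 3): (-2) + 24 + (-5) + (-2) = 15
σ = (0, 1, 3, 2): (-2) + 24 + (-9) + 10 = 23
σ = (0, 2, 1, 3): (-2) + (-6) + (-1) + (-2) = -11
σ = (0, 2, 3, 1): (-2) + (-6) + (-9) + 12 = -5
σ = (0, 3, 1, 2): (-2) + 21 + (-1) + 10 = 28
σ = (0, 3, 2, 1): (-2) + 21 + (-5) + 12 = 26
σ = (1, 0, 2, 3): 20 + 0 + (-5) + (-2) = 13
σ = (1, 0, 3, 2): 20 + 0 + (-9) + 10 = 21
σ = (1, 2, 0, 3): 20 + (-6) + 16 + (-2) = 28
σ = (1, 2, 3, 0): 20 + (-6) + (-9) + 19 = 24
σ = (1, 3, 0, 2): 20 + 21 + 16 + 10 = 67
σ = (1, 3, 2, 0): 20 + 21 + (-5) + 19 = 55
σ = (2, 0, 1, 3): 18 + 0 + (-1) + (-2) = 15
σ = (2, 0, 3, 1): 18 + 0 + (-9) + 12 = 21
σ = (2, 1, 0, 3): 18 + 24 + 16 + (-2) = 56
σ = (2, 1, 3, 0): 18 + 24 + (-9) + 19 = 52
σ = (2, 3, 0, 1): 18 + 21 + 16 + 12 = 67
σ = (2, 3, 1, 0): 18 + 21 + (-1) + 19 = 57
σ = (3, 0, 1, 2): 23 + 0 + (-1) + 10 = 32
σ = (3, 0, 2, 1): 23 + 0 + (-5) + 12 = 30
σ = (3, 1, 0, 2): 23 + 24 + 16 + 10 = 73
σ = (3, 1, 2, 0): 23 + 24 + (-5) + 19 = 61
σ = (3, 2, 0, 1): 23 + (-6) + 16 + 12 = 45
σ = (3, 2, 1, 0): 23 + (-6) + (-1) + 19 = 35
Optimal value attained by: σ = (3, 1, 0, 2).
Answer: det⊕(M) = 73; verdict: NONSINGULAR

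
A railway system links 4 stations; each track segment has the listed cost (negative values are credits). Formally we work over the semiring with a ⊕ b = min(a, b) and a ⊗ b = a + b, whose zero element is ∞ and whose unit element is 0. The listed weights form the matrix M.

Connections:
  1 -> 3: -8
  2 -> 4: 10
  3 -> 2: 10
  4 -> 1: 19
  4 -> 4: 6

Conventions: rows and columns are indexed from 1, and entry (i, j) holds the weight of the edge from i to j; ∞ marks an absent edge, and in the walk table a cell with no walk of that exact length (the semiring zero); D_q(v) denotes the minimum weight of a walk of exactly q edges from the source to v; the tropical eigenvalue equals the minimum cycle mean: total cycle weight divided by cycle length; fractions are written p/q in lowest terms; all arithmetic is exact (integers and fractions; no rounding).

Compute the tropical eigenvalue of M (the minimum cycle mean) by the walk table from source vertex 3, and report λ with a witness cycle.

q=0: [∞, ∞, 0, ∞]
q=1: [∞, 10, ∞, ∞]
q=2: [∞, ∞, ∞, 20]
q=3: [39, ∞, ∞, 26]
q=4: [45, ∞, 31, 32]
Optimal cycle mean attained by: cycle 4->4, total 6, length 1.
Answer: λ = 6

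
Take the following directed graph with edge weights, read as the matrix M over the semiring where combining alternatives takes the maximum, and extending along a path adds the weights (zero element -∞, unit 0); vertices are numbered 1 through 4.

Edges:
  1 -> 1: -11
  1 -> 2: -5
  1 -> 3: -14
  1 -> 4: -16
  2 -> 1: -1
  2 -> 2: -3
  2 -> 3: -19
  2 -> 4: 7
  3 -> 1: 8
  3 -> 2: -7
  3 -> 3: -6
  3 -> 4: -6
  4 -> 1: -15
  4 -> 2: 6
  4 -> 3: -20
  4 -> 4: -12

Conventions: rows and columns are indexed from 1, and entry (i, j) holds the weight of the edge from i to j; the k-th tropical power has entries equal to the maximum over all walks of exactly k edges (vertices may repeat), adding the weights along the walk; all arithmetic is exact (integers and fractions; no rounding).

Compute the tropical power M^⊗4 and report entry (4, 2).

M^⊗2:
  [-6, -8, -20, 2]
  [-4, 13, -13, 4]
  [2, 3, -6, 0]
  [5, 3, -13, 13]
M^⊗3:
  [-9, 8, -18, -1]
  [12, 10, -6, 20]
  [2, 6, -12, 10]
  [2, 19, -7, 10]
M^⊗4:
  [7, 5, -11, 15]
  [9, 26, 0, 17]
  [5, 16, -10, 13]
  [18, 16, 0, 26]
Key observation: the optimum is the walk 4->2->2->4->2, with weight 6 + (-3) + 7 + 6 = 16.
Optimal value attained by: walk 4->2->2->4->2.
Answer: (M^⊗4)[4][2] = 16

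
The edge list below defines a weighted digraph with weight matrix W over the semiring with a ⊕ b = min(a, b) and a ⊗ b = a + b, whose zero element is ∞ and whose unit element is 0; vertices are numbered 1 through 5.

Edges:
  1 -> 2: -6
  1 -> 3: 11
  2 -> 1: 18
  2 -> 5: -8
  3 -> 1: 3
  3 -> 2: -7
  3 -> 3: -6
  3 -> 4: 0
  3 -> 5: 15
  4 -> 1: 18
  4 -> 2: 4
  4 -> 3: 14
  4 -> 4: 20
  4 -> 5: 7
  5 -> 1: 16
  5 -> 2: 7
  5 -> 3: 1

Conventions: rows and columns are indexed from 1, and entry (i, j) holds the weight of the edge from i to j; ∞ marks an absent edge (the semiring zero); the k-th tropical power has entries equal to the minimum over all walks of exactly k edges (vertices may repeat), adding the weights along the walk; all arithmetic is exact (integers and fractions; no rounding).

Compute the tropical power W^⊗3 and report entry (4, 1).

W^⊗2:
  [12, 4, 5, 11, -14]
  [8, -1, -7, ∞, ∞]
  [-3, -13, -12, -6, -15]
  [17, 7, 8, 14, -4]
  [4, -6, -5, 1, -1]
W^⊗3:
  [2, -7, -13, 5, -4]
  [-4, -14, -13, -7, -9]
  [-9, -19, -18, -12, -21]
  [11, 1, -3, 8, -1]
  [-2, -12, -11, -5, -14]
Key observation: the optimum is the walk 4->3->3->1, with weight 14 + (-6) + 3 = 11.
Optimal value attained by: walk 4->3->3->1.
Answer: (W^⊗3)[4][1] = 11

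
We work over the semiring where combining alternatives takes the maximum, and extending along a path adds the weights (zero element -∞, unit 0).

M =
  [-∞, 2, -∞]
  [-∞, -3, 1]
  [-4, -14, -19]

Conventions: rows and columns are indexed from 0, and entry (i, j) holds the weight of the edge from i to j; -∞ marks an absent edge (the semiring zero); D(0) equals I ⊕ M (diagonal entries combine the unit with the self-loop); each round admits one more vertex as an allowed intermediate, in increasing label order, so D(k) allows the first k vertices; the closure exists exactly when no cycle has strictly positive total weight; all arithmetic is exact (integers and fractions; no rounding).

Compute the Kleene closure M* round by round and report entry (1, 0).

D(0):
  [0, 2, -∞]
  [-∞, 0, 1]
  [-4, -14, 0]
D(1):
  [0, 2, -∞]
  [-∞, 0, 1]
  [-4, -2, 0]
D(2):
  [0, 2, 3]
  [-∞, 0, 1]
  [-4, -2, 0]
D(3):
  [0, 2, 3]
  [-3, 0, 1]
  [-4, -2, 0]
Answer: M*[1][0] = -3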